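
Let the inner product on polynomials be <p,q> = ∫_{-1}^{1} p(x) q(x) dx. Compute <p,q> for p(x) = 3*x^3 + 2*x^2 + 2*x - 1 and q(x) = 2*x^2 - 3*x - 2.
<p,q> = -6

Expand the product: p(x)·q(x) = 6*x^5 - 5*x^4 - 8*x^3 - 12*x^2 - x + 2.
∫_{-1}^{1} of each monomial x^k gives [2/(k+1) if k even, 0 if k odd]. Integrating term-by-term (or equivalently evaluating the antiderivative F(x) = x^6 - x^5 - 2*x^4 - 4*x^3 - x^2/2 + 2*x at the endpoints):
  F(1) − F(−1) = -9/2 − (3/2) = -6.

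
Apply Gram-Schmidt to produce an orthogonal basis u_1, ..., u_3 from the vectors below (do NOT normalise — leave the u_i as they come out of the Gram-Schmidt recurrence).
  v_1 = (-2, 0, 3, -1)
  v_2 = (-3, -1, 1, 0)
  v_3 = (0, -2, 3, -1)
Orthogonal basis:
  u_1 = (-2, 0, 3, -1)
  u_2 = (-12/7, -1, -13/14, 9/14)
  u_3 = (70/73, -166/73, 44/73, -8/73)

Apply the Gram-Schmidt recurrence
  u_1 = v_1
  u_i = v_i − Σ_{j<i} ((v_i · u_j) / (u_j · u_j)) · u_j.

Step by step this gives:
  u_1 = (-2, 0, 3, -1)
  u_2 = (-12/7, -1, -13/14, 9/14)
  u_3 = (70/73, -166/73, 44/73, -8/73)

Orthogonality check:
  u_2 · u_1 = 0 (should be 0)
  u_3 · u_1 = 0 (should be 0)
  u_3 · u_2 = 0 (should be 0)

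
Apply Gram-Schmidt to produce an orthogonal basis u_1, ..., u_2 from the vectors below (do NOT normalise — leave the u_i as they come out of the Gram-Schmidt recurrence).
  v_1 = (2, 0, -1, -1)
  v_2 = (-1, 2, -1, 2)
Orthogonal basis:
  u_1 = (2, 0, -1, -1)
  u_2 = (0, 2, -3/2, 3/2)

Apply the Gram-Schmidt recurrence
  u_1 = v_1
  u_i = v_i − Σ_{j<i} ((v_i · u_j) / (u_j · u_j)) · u_j.

Step by step this gives:
  u_1 = (2, 0, -1, -1)
  u_2 = (0, 2, -3/2, 3/2)

Orthogonality check:
  u_2 · u_1 = 0 (should be 0)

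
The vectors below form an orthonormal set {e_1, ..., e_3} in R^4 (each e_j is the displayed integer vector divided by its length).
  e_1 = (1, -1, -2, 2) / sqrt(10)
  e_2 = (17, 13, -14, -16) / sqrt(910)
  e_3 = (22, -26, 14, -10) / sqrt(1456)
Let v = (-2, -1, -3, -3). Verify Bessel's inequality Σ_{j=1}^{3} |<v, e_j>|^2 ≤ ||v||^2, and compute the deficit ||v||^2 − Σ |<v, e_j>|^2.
Σ |<v, e_j>|^2 = 11/4; ||v||^2 = 23; deficit = 81/4

Write each e_j = u_j / sqrt(<u_j, u_j>) where u_j is the displayed integer vector. Then <v, e_j> = <v, u_j> / sqrt(<u_j, u_j>), so |<v, e_j>|^2 = <v, u_j>^2 / <u_j, u_j>.
Coefficients: <v, e_1> = -1/sqrt(10), <v, e_2> = 43/sqrt(910), <v, e_3> = -30/sqrt(1456).
Square and sum: Σ |<v, e_j>|^2 = 11/4.
Compute ||v||^2 = v·v = 23.
Deficit = 23 − 11/4 = 81/4 ≥ 0, confirming Bessel's inequality. (The deficit equals ||v − Σ <v,e_j> e_j||^2, the squared distance from v to span{e_j}.)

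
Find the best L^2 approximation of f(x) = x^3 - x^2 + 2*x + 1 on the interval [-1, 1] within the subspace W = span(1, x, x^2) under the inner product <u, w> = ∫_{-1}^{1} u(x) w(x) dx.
g(x) = -x^2 + 13*x/5 + 1

The best approximation g ∈ W is the orthogonal projection of f onto W. Writing g = a_0 + a_1 x + a_2 x^2, the coefficients solve the normal equations G · a = b where
  G_{ij} = <φ_i, φ_j> and b_i = <f, φ_i>, with φ_0 = 1, φ_1 = x, φ_2 = x^2.
G =
  [2, 0, 2/3]
  [0, 2/3, 0]
  [2/3, 0, 2/5],
b = (4/3, 26/15, 4/15).
Solving gives a_0 = 1, a_1 = 13/5, a_2 = -1, so
  g(x) = -x^2 + 13*x/5 + 1.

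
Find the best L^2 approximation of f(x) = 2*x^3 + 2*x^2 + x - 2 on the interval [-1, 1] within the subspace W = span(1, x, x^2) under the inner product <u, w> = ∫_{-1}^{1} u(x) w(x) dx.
g(x) = 2*x^2 + 11*x/5 - 2

The best approximation g ∈ W is the orthogonal projection of f onto W. Writing g = a_0 + a_1 x + a_2 x^2, the coefficients solve the normal equations G · a = b where
  G_{ij} = <φ_i, φ_j> and b_i = <f, φ_i>, with φ_0 = 1, φ_1 = x, φ_2 = x^2.
G =
  [2, 0, 2/3]
  [0, 2/3, 0]
  [2/3, 0, 2/5],
b = (-8/3, 22/15, -8/15).
Solving gives a_0 = -2, a_1 = 11/5, a_2 = 2, so
  g(x) = 2*x^2 + 11*x/5 - 2.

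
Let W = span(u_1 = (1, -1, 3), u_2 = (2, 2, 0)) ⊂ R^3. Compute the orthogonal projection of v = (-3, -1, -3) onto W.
proj_W(v) = (-3, -1, -3)

Set up U = [u_1 | ... | u_2] ∈ R^(3×2). The projector onto W = col(U) is P = U (U^T U)^(-1) U^T.
Compute U^T U =
  [11, 0]
  [0, 8],
and U^T v = (-11, -8).
Solve U^T U · c = U^T v for the coefficients: c = (-1, -1). The projection is proj_W(v) = U c.
Check: (v - proj_W(v)) · u_1 = 0  (should be 0).
Check: (v - proj_W(v)) · u_2 = 0  (should be 0).
Result: proj_W(v) = (-3, -1, -3).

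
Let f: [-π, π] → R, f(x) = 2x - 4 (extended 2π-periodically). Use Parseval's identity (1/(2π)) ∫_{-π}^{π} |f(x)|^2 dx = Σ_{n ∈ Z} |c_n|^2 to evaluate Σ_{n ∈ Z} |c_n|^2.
Σ |c_n|^2 = 4π^2/3 + 16

Expand and integrate term by term over [-π, π]:
  ∫ (2x)^2 dx = 4·(2π^3/3); ∫ 2·2·(-4)·x dx = 0 (odd integrand); ∫ (-4)^2 dx = 16·2π.
So (1/(2π)) ∫_{-π}^{π} (2x - 4)^2 dx = 4π^2/3 + 16 = 4π^2/3 + 16.
Parseval ⇒ Σ |c_n|^2 = 4π^2/3 + 16.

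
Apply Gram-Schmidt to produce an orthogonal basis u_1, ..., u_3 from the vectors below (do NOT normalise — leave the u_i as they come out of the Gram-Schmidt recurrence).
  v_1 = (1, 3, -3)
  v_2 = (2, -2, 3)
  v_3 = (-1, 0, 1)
Orthogonal basis:
  u_1 = (1, 3, -3)
  u_2 = (51/19, 1/19, 18/19)
  u_3 = (-3/14, 9/14, 4/7)

Apply the Gram-Schmidt recurrence
  u_1 = v_1
  u_i = v_i − Σ_{j<i} ((v_i · u_j) / (u_j · u_j)) · u_j.

Step by step this gives:
  u_1 = (1, 3, -3)
  u_2 = (51/19, 1/19, 18/19)
  u_3 = (-3/14, 9/14, 4/7)

Orthogonality check:
  u_2 · u_1 = 0 (should be 0)
  u_3 · u_1 = 0 (should be 0)
  u_3 · u_2 = 0 (should be 0)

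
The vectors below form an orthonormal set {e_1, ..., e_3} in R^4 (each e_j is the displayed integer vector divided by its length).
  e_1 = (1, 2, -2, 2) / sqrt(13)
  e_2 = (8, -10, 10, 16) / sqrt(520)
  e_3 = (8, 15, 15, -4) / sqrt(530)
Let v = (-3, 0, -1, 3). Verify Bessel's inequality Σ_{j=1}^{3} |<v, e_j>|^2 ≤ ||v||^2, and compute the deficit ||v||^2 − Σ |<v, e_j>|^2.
Σ |<v, e_j>|^2 = 382/53; ||v||^2 = 19; deficit = 625/53

Write each e_j = u_j / sqrt(<u_j, u_j>) where u_j is the displayed integer vector. Then <v, e_j> = <v, u_j> / sqrt(<u_j, u_j>), so |<v, e_j>|^2 = <v, u_j>^2 / <u_j, u_j>.
Coefficients: <v, e_1> = 5/sqrt(13), <v, e_2> = 14/sqrt(520), <v, e_3> = -51/sqrt(530).
Square and sum: Σ |<v, e_j>|^2 = 382/53.
Compute ||v||^2 = v·v = 19.
Deficit = 19 − 382/53 = 625/53 ≥ 0, confirming Bessel's inequality. (The deficit equals ||v − Σ <v,e_j> e_j||^2, the squared distance from v to span{e_j}.)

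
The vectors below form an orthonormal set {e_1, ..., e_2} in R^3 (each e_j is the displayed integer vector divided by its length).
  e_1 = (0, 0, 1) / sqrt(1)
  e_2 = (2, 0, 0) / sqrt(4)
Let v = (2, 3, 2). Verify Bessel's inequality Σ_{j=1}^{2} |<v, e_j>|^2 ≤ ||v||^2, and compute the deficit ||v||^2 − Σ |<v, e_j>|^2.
Σ |<v, e_j>|^2 = 8; ||v||^2 = 17; deficit = 9

Write each e_j = u_j / sqrt(<u_j, u_j>) where u_j is the displayed integer vector. Then <v, e_j> = <v, u_j> / sqrt(<u_j, u_j>), so |<v, e_j>|^2 = <v, u_j>^2 / <u_j, u_j>.
Coefficients: <v, e_1> = 2/sqrt(1), <v, e_2> = 4/sqrt(4).
Square and sum: Σ |<v, e_j>|^2 = 8.
Compute ||v||^2 = v·v = 17.
Deficit = 17 − 8 = 9 ≥ 0, confirming Bessel's inequality. (The deficit equals ||v − Σ <v,e_j> e_j||^2, the squared distance from v to span{e_j}.)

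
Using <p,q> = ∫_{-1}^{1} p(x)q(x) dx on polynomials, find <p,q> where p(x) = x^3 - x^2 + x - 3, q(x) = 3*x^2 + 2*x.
<p,q> = -76/15

Expand the product: p(x)·q(x) = 3*x^5 - x^4 + x^3 - 7*x^2 - 6*x.
∫_{-1}^{1} of each monomial x^k gives [2/(k+1) if k even, 0 if k odd]. Integrating term-by-term (or equivalently evaluating the antiderivative F(x) = x^6/2 - x^5/5 + x^4/4 - 7*x^3/3 - 3*x^2 at the endpoints):
  F(1) − F(−1) = -287/60 − (17/60) = -76/15.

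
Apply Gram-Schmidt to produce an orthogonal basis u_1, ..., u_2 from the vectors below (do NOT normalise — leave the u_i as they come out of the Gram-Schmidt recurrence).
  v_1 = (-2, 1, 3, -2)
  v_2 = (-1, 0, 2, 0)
Orthogonal basis:
  u_1 = (-2, 1, 3, -2)
  u_2 = (-1/9, -4/9, 2/3, 8/9)

Apply the Gram-Schmidt recurrence
  u_1 = v_1
  u_i = v_i − Σ_{j<i} ((v_i · u_j) / (u_j · u_j)) · u_j.

Step by step this gives:
  u_1 = (-2, 1, 3, -2)
  u_2 = (-1/9, -4/9, 2/3, 8/9)

Orthogonality check:
  u_2 · u_1 = 0 (should be 0)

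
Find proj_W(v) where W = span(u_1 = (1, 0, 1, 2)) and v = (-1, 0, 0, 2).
proj_W(v) = (1/2, 0, 1/2, 1)

Set up U = [u_1 | ... | u_1] ∈ R^(4×1). The projector onto W = col(U) is P = U (U^T U)^(-1) U^T.
Compute U^T U =
  [6],
and U^T v = (3).
Solve U^T U · c = U^T v for the coefficients: c = (1/2). The projection is proj_W(v) = U c.
Check: (v - proj_W(v)) · u_1 = 0  (should be 0).
Result: proj_W(v) = (1/2, 0, 1/2, 1).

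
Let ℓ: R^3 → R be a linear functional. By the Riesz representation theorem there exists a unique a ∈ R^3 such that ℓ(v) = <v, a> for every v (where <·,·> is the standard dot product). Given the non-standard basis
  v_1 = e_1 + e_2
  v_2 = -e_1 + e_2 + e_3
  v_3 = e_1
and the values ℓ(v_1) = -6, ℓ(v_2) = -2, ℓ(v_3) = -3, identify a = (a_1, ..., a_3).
a = (-3, -3, -2)

Write a = (a_1, ..., a_3) in the standard basis. For each basis vector v_i, ℓ(v_i) = <v_i, a> is a linear equation in the a_j's. Collect the n equations into a matrix system V a = ℓ, where row i of V is v_i (expressed in the standard basis). Since V is invertible (lower-triangular with 1s on the diagonal, up to permutation), solve by back-substitution:
  V =
[[1, 1, 0],
 [-1, 1, 1],
 [1, 0, 0]]
  V a = (-6, -2, -3)
Solving gives a = (-3, -3, -2).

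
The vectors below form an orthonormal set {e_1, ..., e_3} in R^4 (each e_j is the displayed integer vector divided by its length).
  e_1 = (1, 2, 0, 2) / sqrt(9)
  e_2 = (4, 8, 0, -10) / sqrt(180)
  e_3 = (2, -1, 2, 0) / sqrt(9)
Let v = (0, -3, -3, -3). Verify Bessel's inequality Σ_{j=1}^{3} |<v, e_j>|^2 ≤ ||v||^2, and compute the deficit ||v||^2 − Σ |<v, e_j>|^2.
Σ |<v, e_j>|^2 = 86/5; ||v||^2 = 27; deficit = 49/5

Write each e_j = u_j / sqrt(<u_j, u_j>) where u_j is the displayed integer vector. Then <v, e_j> = <v, u_j> / sqrt(<u_j, u_j>), so |<v, e_j>|^2 = <v, u_j>^2 / <u_j, u_j>.
Coefficients: <v, e_1> = -12/sqrt(9), <v, e_2> = 6/sqrt(180), <v, e_3> = -3/sqrt(9).
Square and sum: Σ |<v, e_j>|^2 = 86/5.
Compute ||v||^2 = v·v = 27.
Deficit = 27 − 86/5 = 49/5 ≥ 0, confirming Bessel's inequality. (The deficit equals ||v − Σ <v,e_j> e_j||^2, the squared distance from v to span{e_j}.)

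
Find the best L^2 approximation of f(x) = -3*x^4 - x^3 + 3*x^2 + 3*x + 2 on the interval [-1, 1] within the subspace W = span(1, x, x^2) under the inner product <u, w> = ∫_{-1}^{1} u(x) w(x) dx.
g(x) = 3*x^2/7 + 12*x/5 + 79/35

The best approximation g ∈ W is the orthogonal projection of f onto W. Writing g = a_0 + a_1 x + a_2 x^2, the coefficients solve the normal equations G · a = b where
  G_{ij} = <φ_i, φ_j> and b_i = <f, φ_i>, with φ_0 = 1, φ_1 = x, φ_2 = x^2.
G =
  [2, 0, 2/3]
  [0, 2/3, 0]
  [2/3, 0, 2/5],
b = (24/5, 8/5, 176/105).
Solving gives a_0 = 79/35, a_1 = 12/5, a_2 = 3/7, so
  g(x) = 3*x^2/7 + 12*x/5 + 79/35.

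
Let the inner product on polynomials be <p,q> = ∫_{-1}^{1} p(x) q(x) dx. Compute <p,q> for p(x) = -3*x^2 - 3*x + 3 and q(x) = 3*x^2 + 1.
<p,q> = 32/5

Expand the product: p(x)·q(x) = -9*x^4 - 9*x^3 + 6*x^2 - 3*x + 3.
∫_{-1}^{1} of each monomial x^k gives [2/(k+1) if k even, 0 if k odd]. Integrating term-by-term (or equivalently evaluating the antiderivative F(x) = -9*x^5/5 - 9*x^4/4 + 2*x^3 - 3*x^2/2 + 3*x at the endpoints):
  F(1) − F(−1) = -11/20 − (-139/20) = 32/5.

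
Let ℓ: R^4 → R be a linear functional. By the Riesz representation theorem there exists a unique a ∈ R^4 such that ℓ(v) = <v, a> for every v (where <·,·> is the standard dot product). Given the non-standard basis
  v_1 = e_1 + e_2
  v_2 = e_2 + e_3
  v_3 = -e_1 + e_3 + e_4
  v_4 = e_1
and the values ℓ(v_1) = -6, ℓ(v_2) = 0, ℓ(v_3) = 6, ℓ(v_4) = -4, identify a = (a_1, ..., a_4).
a = (-4, -2, 2, 0)

Write a = (a_1, ..., a_4) in the standard basis. For each basis vector v_i, ℓ(v_i) = <v_i, a> is a linear equation in the a_j's. Collect the n equations into a matrix system V a = ℓ, where row i of V is v_i (expressed in the standard basis). Since V is invertible (lower-triangular with 1s on the diagonal, up to permutation), solve by back-substitution:
  V =
[[1, 1, 0, 0],
 [0, 1, 1, 0],
 [-1, 0, 1, 1],
 [1, 0, 0, 0]]
  V a = (-6, 0, 6, -4)
Solving gives a = (-4, -2, 2, 0).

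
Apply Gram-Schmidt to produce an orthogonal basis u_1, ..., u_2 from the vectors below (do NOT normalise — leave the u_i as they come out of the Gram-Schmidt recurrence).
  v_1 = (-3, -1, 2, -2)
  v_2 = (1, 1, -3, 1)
Orthogonal basis:
  u_1 = (-3, -1, 2, -2)
  u_2 = (-1, 1/3, -5/3, -1/3)

Apply the Gram-Schmidt recurrence
  u_1 = v_1
  u_i = v_i − Σ_{j<i} ((v_i · u_j) / (u_j · u_j)) · u_j.

Step by step this gives:
  u_1 = (-3, -1, 2, -2)
  u_2 = (-1, 1/3, -5/3, -1/3)

Orthogonality check:
  u_2 · u_1 = 0 (should be 0)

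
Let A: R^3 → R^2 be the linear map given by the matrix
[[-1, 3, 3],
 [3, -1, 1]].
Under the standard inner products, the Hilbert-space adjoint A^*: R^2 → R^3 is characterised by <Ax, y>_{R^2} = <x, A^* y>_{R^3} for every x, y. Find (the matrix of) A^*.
A^* = A^T =
[[-1, 3],
 [3, -1],
 [3, 1]]

For real matrices with standard dot products, the defining identity <Ax, y> = <x, A^* y> gives (Ax)^T y = x^T (A^*) y, i.e. x^T A^T y = x^T (A^*) y. Since this holds for all x, y, we must have A^* = A^T. Therefore
A^* =
[[-1, 3],
 [3, -1],
 [3, 1]].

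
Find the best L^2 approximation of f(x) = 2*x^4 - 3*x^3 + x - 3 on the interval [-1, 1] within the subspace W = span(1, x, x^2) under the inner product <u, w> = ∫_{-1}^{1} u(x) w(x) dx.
g(x) = 12*x^2/7 - 4*x/5 - 111/35

The best approximation g ∈ W is the orthogonal projection of f onto W. Writing g = a_0 + a_1 x + a_2 x^2, the coefficients solve the normal equations G · a = b where
  G_{ij} = <φ_i, φ_j> and b_i = <f, φ_i>, with φ_0 = 1, φ_1 = x, φ_2 = x^2.
G =
  [2, 0, 2/3]
  [0, 2/3, 0]
  [2/3, 0, 2/5],
b = (-26/5, -8/15, -10/7).
Solving gives a_0 = -111/35, a_1 = -4/5, a_2 = 12/7, so
  g(x) = 12*x^2/7 - 4*x/5 - 111/35.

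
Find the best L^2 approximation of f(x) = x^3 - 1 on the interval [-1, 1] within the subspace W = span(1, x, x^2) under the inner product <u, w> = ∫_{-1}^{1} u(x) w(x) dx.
g(x) = 3*x/5 - 1

The best approximation g ∈ W is the orthogonal projection of f onto W. Writing g = a_0 + a_1 x + a_2 x^2, the coefficients solve the normal equations G · a = b where
  G_{ij} = <φ_i, φ_j> and b_i = <f, φ_i>, with φ_0 = 1, φ_1 = x, φ_2 = x^2.
G =
  [2, 0, 2/3]
  [0, 2/3, 0]
  [2/3, 0, 2/5],
b = (-2, 2/5, -2/3).
Solving gives a_0 = -1, a_1 = 3/5, a_2 = 0, so
  g(x) = 3*x/5 - 1.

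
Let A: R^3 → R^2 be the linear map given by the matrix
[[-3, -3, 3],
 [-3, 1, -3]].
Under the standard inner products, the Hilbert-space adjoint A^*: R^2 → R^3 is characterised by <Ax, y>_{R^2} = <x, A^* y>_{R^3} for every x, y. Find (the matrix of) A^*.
A^* = A^T =
[[-3, -3],
 [-3, 1],
 [3, -3]]

For real matrices with standard dot products, the defining identity <Ax, y> = <x, A^* y> gives (Ax)^T y = x^T (A^*) y, i.e. x^T A^T y = x^T (A^*) y. Since this holds for all x, y, we must have A^* = A^T. Therefore
A^* =
[[-3, -3],
 [-3, 1],
 [3, -3]].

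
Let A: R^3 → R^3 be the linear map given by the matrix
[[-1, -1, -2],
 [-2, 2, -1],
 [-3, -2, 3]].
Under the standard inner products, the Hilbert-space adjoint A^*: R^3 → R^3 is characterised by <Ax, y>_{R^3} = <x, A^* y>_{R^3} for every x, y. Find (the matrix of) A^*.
A^* = A^T =
[[-1, -2, -3],
 [-1, 2, -2],
 [-2, -1, 3]]

For real matrices with standard dot products, the defining identity <Ax, y> = <x, A^* y> gives (Ax)^T y = x^T (A^*) y, i.e. x^T A^T y = x^T (A^*) y. Since this holds for all x, y, we must have A^* = A^T. Therefore
A^* =
[[-1, -2, -3],
 [-1, 2, -2],
 [-2, -1, 3]].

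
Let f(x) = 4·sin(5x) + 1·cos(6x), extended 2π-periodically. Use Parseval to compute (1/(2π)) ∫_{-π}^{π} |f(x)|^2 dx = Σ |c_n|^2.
Σ |c_n|^2 = 17/2

Expand |f|^2 and use orthogonality of {sin(nx), cos(mx)} on [-π, π]:
  ∫_{-π}^{π} sin(nx)^2 dx = π, ∫ cos(mx)^2 dx = π, and cross terms integrate to 0.
So ∫_{-π}^{π} f(x)^2 dx = 4^2 · π + 1^2 · π = (16 + 1)π.
Divide by 2π: (16 + 1)/2 = 17/2.
By Parseval, this equals Σ |c_n|^2.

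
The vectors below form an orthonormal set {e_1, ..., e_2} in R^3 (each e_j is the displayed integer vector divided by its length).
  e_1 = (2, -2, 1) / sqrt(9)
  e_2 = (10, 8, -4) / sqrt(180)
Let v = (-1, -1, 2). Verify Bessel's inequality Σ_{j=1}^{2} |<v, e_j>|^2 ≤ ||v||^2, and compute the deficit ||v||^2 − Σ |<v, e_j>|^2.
Σ |<v, e_j>|^2 = 21/5; ||v||^2 = 6; deficit = 9/5

Write each e_j = u_j / sqrt(<u_j, u_j>) where u_j is the displayed integer vector. Then <v, e_j> = <v, u_j> / sqrt(<u_j, u_j>), so |<v, e_j>|^2 = <v, u_j>^2 / <u_j, u_j>.
Coefficients: <v, e_1> = 2/sqrt(9), <v, e_2> = -26/sqrt(180).
Square and sum: Σ |<v, e_j>|^2 = 21/5.
Compute ||v||^2 = v·v = 6.
Deficit = 6 − 21/5 = 9/5 ≥ 0, confirming Bessel's inequality. (The deficit equals ||v − Σ <v,e_j> e_j||^2, the squared distance from v to span{e_j}.)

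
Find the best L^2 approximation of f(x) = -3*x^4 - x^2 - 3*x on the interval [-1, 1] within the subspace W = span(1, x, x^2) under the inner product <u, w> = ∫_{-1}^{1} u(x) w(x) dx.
g(x) = -25*x^2/7 - 3*x + 9/35

The best approximation g ∈ W is the orthogonal projection of f onto W. Writing g = a_0 + a_1 x + a_2 x^2, the coefficients solve the normal equations G · a = b where
  G_{ij} = <φ_i, φ_j> and b_i = <f, φ_i>, with φ_0 = 1, φ_1 = x, φ_2 = x^2.
G =
  [2, 0, 2/3]
  [0, 2/3, 0]
  [2/3, 0, 2/5],
b = (-28/15, -2, -44/35).
Solving gives a_0 = 9/35, a_1 = -3, a_2 = -25/7, so
  g(x) = -25*x^2/7 - 3*x + 9/35.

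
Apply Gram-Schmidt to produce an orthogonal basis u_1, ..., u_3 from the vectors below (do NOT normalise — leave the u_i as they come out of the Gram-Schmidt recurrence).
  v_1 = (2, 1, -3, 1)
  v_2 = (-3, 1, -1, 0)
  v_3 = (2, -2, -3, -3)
Orthogonal basis:
  u_1 = (2, 1, -3, 1)
  u_2 = (-41/15, 17/15, -7/5, 2/15)
  u_3 = (-11/161, -341/161, -44/23, -561/161)

Apply the Gram-Schmidt recurrence
  u_1 = v_1
  u_i = v_i − Σ_{j<i} ((v_i · u_j) / (u_j · u_j)) · u_j.

Step by step this gives:
  u_1 = (2, 1, -3, 1)
  u_2 = (-41/15, 17/15, -7/5, 2/15)
  u_3 = (-11/161, -341/161, -44/23, -561/161)

Orthogonality check:
  u_2 · u_1 = 0 (should be 0)
  u_3 · u_1 = 0 (should be 0)
  u_3 · u_2 = 0 (should be 0)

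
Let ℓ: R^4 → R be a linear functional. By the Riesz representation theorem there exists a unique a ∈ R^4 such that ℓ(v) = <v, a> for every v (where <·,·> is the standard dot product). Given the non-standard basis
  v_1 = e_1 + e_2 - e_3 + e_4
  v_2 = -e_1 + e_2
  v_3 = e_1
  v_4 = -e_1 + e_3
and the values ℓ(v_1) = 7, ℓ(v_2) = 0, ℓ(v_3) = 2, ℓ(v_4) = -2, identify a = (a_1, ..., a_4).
a = (2, 2, 0, 3)

Write a = (a_1, ..., a_4) in the standard basis. For each basis vector v_i, ℓ(v_i) = <v_i, a> is a linear equation in the a_j's. Collect the n equations into a matrix system V a = ℓ, where row i of V is v_i (expressed in the standard basis). Since V is invertible (lower-triangular with 1s on the diagonal, up to permutation), solve by back-substitution:
  V =
[[1, 1, -1, 1],
 [-1, 1, 0, 0],
 [1, 0, 0, 0],
 [-1, 0, 1, 0]]
  V a = (7, 0, 2, -2)
Solving gives a = (2, 2, 0, 3).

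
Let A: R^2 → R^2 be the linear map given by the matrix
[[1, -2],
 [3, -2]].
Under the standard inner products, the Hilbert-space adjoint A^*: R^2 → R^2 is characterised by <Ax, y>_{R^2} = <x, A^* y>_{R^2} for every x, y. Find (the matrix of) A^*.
A^* = A^T =
[[1, 3],
 [-2, -2]]

For real matrices with standard dot products, the defining identity <Ax, y> = <x, A^* y> gives (Ax)^T y = x^T (A^*) y, i.e. x^T A^T y = x^T (A^*) y. Since this holds for all x, y, we must have A^* = A^T. Therefore
A^* =
[[1, 3],
 [-2, -2]].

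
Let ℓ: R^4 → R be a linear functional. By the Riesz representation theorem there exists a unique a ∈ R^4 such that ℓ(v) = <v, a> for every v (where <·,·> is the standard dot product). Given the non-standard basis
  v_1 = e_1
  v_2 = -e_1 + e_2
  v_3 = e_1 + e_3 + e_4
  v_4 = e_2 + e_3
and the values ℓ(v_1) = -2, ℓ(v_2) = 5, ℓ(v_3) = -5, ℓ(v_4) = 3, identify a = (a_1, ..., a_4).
a = (-2, 3, 0, -3)

Write a = (a_1, ..., a_4) in the standard basis. For each basis vector v_i, ℓ(v_i) = <v_i, a> is a linear equation in the a_j's. Collect the n equations into a matrix system V a = ℓ, where row i of V is v_i (expressed in the standard basis). Since V is invertible (lower-triangular with 1s on the diagonal, up to permutation), solve by back-substitution:
  V =
[[1, 0, 0, 0],
 [-1, 1, 0, 0],
 [1, 0, 1, 1],
 [0, 1, 1, 0]]
  V a = (-2, 5, -5, 3)
Solving gives a = (-2, 3, 0, -3).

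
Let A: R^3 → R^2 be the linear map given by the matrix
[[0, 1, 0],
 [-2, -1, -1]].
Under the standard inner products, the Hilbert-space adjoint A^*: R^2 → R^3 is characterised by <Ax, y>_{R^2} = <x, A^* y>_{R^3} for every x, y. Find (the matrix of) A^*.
A^* = A^T =
[[0, -2],
 [1, -1],
 [0, -1]]

For real matrices with standard dot products, the defining identity <Ax, y> = <x, A^* y> gives (Ax)^T y = x^T (A^*) y, i.e. x^T A^T y = x^T (A^*) y. Since this holds for all x, y, we must have A^* = A^T. Therefore
A^* =
[[0, -2],
 [1, -1],
 [0, -1]].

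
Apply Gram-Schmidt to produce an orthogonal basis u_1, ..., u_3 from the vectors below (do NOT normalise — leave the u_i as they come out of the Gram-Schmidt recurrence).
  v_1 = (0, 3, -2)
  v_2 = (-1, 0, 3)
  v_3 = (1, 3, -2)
Orthogonal basis:
  u_1 = (0, 3, -2)
  u_2 = (-1, 18/13, 27/13)
  u_3 = (81/94, 9/47, 27/94)

Apply the Gram-Schmidt recurrence
  u_1 = v_1
  u_i = v_i − Σ_{j<i} ((v_i · u_j) / (u_j · u_j)) · u_j.

Step by step this gives:
  u_1 = (0, 3, -2)
  u_2 = (-1, 18/13, 27/13)
  u_3 = (81/94, 9/47, 27/94)

Orthogonality check:
  u_2 · u_1 = 0 (should be 0)
  u_3 · u_1 = 0 (should be 0)
  u_3 · u_2 = 0 (should be 0)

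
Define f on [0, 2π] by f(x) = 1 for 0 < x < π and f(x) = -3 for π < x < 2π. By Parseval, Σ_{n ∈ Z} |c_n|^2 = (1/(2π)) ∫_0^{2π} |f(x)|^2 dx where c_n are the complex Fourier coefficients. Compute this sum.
Σ |c_n|^2 = 5

Parseval equates the L^2 energy of f (normalised by 1/(2π)) with the ℓ^2 sum of its Fourier coefficients: (1/(2π)) ∫_0^{2π} |f|^2 = Σ |c_n|^2.
Compute the left side: (1/(2π)) [∫_0^π 1^2 dx + ∫_π^{2π} (-3)^2 dx] = (1/(2π)) · (1π + 9π) = (1 + 9)/2 = 5.
So Σ_{n ∈ Z} |c_n|^2 = 5.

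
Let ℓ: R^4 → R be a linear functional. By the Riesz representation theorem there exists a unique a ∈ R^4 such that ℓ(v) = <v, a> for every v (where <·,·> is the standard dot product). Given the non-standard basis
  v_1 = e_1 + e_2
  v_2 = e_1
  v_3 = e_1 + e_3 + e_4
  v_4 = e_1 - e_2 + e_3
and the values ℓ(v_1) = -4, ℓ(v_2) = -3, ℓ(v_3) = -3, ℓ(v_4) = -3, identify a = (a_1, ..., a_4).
a = (-3, -1, -1, 1)

Write a = (a_1, ..., a_4) in the standard basis. For each basis vector v_i, ℓ(v_i) = <v_i, a> is a linear equation in the a_j's. Collect the n equations into a matrix system V a = ℓ, where row i of V is v_i (expressed in the standard basis). Since V is invertible (lower-triangular with 1s on the diagonal, up to permutation), solve by back-substitution:
  V =
[[1, 1, 0, 0],
 [1, 0, 0, 0],
 [1, 0, 1, 1],
 [1, -1, 1, 0]]
  V a = (-4, -3, -3, -3)
Solving gives a = (-3, -1, -1, 1).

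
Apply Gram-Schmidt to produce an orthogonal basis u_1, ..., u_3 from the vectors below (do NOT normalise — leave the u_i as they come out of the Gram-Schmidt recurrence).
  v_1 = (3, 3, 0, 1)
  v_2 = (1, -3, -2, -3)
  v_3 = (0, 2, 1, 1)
Orthogonal basis:
  u_1 = (3, 3, 0, 1)
  u_2 = (46/19, -30/19, -2, -48/19)
  u_3 = (-10/89, 22/89, 16/89, -36/89)

Apply the Gram-Schmidt recurrence
  u_1 = v_1
  u_i = v_i − Σ_{j<i} ((v_i · u_j) / (u_j · u_j)) · u_j.

Step by step this gives:
  u_1 = (3, 3, 0, 1)
  u_2 = (46/19, -30/19, -2, -48/19)
  u_3 = (-10/89, 22/89, 16/89, -36/89)

Orthogonality check:
  u_2 · u_1 = 0 (should be 0)
  u_3 · u_1 = 0 (should be 0)
  u_3 · u_2 = 0 (should be 0)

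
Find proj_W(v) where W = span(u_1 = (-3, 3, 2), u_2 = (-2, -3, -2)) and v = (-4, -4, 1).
proj_W(v) = (-4, -30/13, -20/13)

Set up U = [u_1 | ... | u_2] ∈ R^(3×2). The projector onto W = col(U) is P = U (U^T U)^(-1) U^T.
Compute U^T U =
  [22, -7]
  [-7, 17],
and U^T v = (2, 18).
Solve U^T U · c = U^T v for the coefficients: c = (32/65, 82/65). The projection is proj_W(v) = U c.
Check: (v - proj_W(v)) · u_1 = 0  (should be 0).
Check: (v - proj_W(v)) · u_2 = 0  (should be 0).
Result: proj_W(v) = (-4, -30/13, -20/13).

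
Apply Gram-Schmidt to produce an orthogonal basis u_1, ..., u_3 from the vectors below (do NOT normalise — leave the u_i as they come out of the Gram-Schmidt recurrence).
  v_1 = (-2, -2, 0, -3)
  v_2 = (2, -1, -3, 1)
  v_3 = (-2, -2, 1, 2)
Orthogonal basis:
  u_1 = (-2, -2, 0, -3)
  u_2 = (24/17, -27/17, -3, 2/17)
  u_3 = (-174/115, -471/230, 107/230, 273/115)

Apply the Gram-Schmidt recurrence
  u_1 = v_1
  u_i = v_i − Σ_{j<i} ((v_i · u_j) / (u_j · u_j)) · u_j.

Step by step this gives:
  u_1 = (-2, -2, 0, -3)
  u_2 = (24/17, -27/17, -3, 2/17)
  u_3 = (-174/115, -471/230, 107/230, 273/115)

Orthogonality check:
  u_2 · u_1 = 0 (should be 0)
  u_3 · u_1 = 0 (should be 0)
  u_3 · u_2 = 0 (should be 0)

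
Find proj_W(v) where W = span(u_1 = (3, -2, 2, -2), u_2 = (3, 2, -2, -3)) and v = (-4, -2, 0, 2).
proj_W(v) = (-1608/497, -440/497, 440/497, 1450/497)

Set up U = [u_1 | ... | u_2] ∈ R^(4×2). The projector onto W = col(U) is P = U (U^T U)^(-1) U^T.
Compute U^T U =
  [21, 7]
  [7, 26],
and U^T v = (-12, -22).
Solve U^T U · c = U^T v for the coefficients: c = (-158/497, -54/71). The projection is proj_W(v) = U c.
Check: (v - proj_W(v)) · u_1 = 0  (should be 0).
Check: (v - proj_W(v)) · u_2 = 0  (should be 0).
Result: proj_W(v) = (-1608/497, -440/497, 440/497, 1450/497).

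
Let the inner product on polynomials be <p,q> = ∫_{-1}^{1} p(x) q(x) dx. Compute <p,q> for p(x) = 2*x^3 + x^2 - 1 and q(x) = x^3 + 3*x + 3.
<p,q> = -36/35

Expand the product: p(x)·q(x) = 2*x^6 + x^5 + 6*x^4 + 8*x^3 + 3*x^2 - 3*x - 3.
∫_{-1}^{1} of each monomial x^k gives [2/(k+1) if k even, 0 if k odd]. Integrating term-by-term (or equivalently evaluating the antiderivative F(x) = 2*x^7/7 + x^6/6 + 6*x^5/5 + 2*x^4 + x^3 - 3*x^2/2 - 3*x at the endpoints):
  F(1) − F(−1) = 16/105 − (124/105) = -36/35.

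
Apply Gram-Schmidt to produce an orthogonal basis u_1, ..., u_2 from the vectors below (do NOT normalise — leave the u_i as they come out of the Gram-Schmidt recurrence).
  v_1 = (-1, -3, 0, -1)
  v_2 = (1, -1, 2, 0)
Orthogonal basis:
  u_1 = (-1, -3, 0, -1)
  u_2 = (13/11, -5/11, 2, 2/11)

Apply the Gram-Schmidt recurrence
  u_1 = v_1
  u_i = v_i − Σ_{j<i} ((v_i · u_j) / (u_j · u_j)) · u_j.

Step by step this gives:
  u_1 = (-1, -3, 0, -1)
  u_2 = (13/11, -5/11, 2, 2/11)

Orthogonality check:
  u_2 · u_1 = 0 (should be 0)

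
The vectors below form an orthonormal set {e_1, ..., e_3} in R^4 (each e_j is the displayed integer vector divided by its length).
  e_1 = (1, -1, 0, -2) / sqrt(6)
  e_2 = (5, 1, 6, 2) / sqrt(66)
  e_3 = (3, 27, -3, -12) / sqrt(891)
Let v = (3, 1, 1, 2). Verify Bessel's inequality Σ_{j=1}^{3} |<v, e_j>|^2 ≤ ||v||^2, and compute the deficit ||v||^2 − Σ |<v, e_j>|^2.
Σ |<v, e_j>|^2 = 11; ||v||^2 = 15; deficit = 4

Write each e_j = u_j / sqrt(<u_j, u_j>) where u_j is the displayed integer vector. Then <v, e_j> = <v, u_j> / sqrt(<u_j, u_j>), so |<v, e_j>|^2 = <v, u_j>^2 / <u_j, u_j>.
Coefficients: <v, e_1> = -2/sqrt(6), <v, e_2> = 26/sqrt(66), <v, e_3> = 9/sqrt(891).
Square and sum: Σ |<v, e_j>|^2 = 11.
Compute ||v||^2 = v·v = 15.
Deficit = 15 − 11 = 4 ≥ 0, confirming Bessel's inequality. (The deficit equals ||v − Σ <v,e_j> e_j||^2, the squared distance from v to span{e_j}.)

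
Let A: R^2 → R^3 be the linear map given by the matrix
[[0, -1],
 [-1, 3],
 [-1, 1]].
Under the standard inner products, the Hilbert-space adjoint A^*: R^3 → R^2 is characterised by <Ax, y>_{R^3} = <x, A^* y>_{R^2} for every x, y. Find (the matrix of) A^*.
A^* = A^T =
[[0, -1, -1],
 [-1, 3, 1]]

For real matrices with standard dot products, the defining identity <Ax, y> = <x, A^* y> gives (Ax)^T y = x^T (A^*) y, i.e. x^T A^T y = x^T (A^*) y. Since this holds for all x, y, we must have A^* = A^T. Therefore
A^* =
[[0, -1, -1],
 [-1, 3, 1]].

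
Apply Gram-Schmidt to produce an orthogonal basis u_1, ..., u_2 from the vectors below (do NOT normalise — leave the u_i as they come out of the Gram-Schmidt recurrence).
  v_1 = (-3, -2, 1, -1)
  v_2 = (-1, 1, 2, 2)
Orthogonal basis:
  u_1 = (-3, -2, 1, -1)
  u_2 = (-4/5, 17/15, 29/15, 31/15)

Apply the Gram-Schmidt recurrence
  u_1 = v_1
  u_i = v_i − Σ_{j<i} ((v_i · u_j) / (u_j · u_j)) · u_j.

Step by step this gives:
  u_1 = (-3, -2, 1, -1)
  u_2 = (-4/5, 17/15, 29/15, 31/15)

Orthogonality check:
  u_2 · u_1 = 0 (should be 0)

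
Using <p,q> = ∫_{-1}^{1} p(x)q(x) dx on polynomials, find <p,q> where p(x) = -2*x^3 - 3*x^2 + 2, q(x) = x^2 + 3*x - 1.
<p,q> = -64/15

Expand the product: p(x)·q(x) = -2*x^5 - 9*x^4 - 7*x^3 + 5*x^2 + 6*x - 2.
∫_{-1}^{1} of each monomial x^k gives [2/(k+1) if k even, 0 if k odd]. Integrating term-by-term (or equivalently evaluating the antiderivative F(x) = -x^6/3 - 9*x^5/5 - 7*x^4/4 + 5*x^3/3 + 3*x^2 - 2*x at the endpoints):
  F(1) − F(−1) = -73/60 − (61/20) = -64/15.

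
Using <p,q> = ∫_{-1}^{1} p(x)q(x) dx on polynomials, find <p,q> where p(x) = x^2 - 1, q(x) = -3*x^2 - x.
<p,q> = 4/5

Expand the product: p(x)·q(x) = -3*x^4 - x^3 + 3*x^2 + x.
∫_{-1}^{1} of each monomial x^k gives [2/(k+1) if k even, 0 if k odd]. Integrating term-by-term (or equivalently evaluating the antiderivative F(x) = -3*x^5/5 - x^4/4 + x^3 + x^2/2 at the endpoints):
  F(1) − F(−1) = 13/20 − (-3/20) = 4/5.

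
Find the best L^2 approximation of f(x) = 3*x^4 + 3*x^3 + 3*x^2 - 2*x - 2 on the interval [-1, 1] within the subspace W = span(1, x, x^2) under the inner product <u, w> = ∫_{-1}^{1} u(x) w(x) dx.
g(x) = 39*x^2/7 - x/5 - 79/35

The best approximation g ∈ W is the orthogonal projection of f onto W. Writing g = a_0 + a_1 x + a_2 x^2, the coefficients solve the normal equations G · a = b where
  G_{ij} = <φ_i, φ_j> and b_i = <f, φ_i>, with φ_0 = 1, φ_1 = x, φ_2 = x^2.
G =
  [2, 0, 2/3]
  [0, 2/3, 0]
  [2/3, 0, 2/5],
b = (-4/5, -2/15, 76/105).
Solving gives a_0 = -79/35, a_1 = -1/5, a_2 = 39/7, so
  g(x) = 39*x^2/7 - x/5 - 79/35.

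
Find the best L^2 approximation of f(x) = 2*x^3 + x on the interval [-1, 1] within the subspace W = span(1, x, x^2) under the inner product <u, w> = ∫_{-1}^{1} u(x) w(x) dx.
g(x) = 11*x/5

The best approximation g ∈ W is the orthogonal projection of f onto W. Writing g = a_0 + a_1 x + a_2 x^2, the coefficients solve the normal equations G · a = b where
  G_{ij} = <φ_i, φ_j> and b_i = <f, φ_i>, with φ_0 = 1, φ_1 = x, φ_2 = x^2.
G =
  [2, 0, 2/3]
  [0, 2/3, 0]
  [2/3, 0, 2/5],
b = (0, 22/15, 0).
Solving gives a_0 = 0, a_1 = 11/5, a_2 = 0, so
  g(x) = 11*x/5.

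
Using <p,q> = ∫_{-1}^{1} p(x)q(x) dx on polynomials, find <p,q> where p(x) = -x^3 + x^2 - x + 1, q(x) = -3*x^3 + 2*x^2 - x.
<p,q> = 184/35

Expand the product: p(x)·q(x) = 3*x^6 - 5*x^5 + 6*x^4 - 6*x^3 + 3*x^2 - x.
∫_{-1}^{1} of each monomial x^k gives [2/(k+1) if k even, 0 if k odd]. Integrating term-by-term (or equivalently evaluating the antiderivative F(x) = 3*x^7/7 - 5*x^6/6 + 6*x^5/5 - 3*x^4/2 + x^3 - x^2/2 at the endpoints):
  F(1) − F(−1) = -43/210 − (-1147/210) = 184/35.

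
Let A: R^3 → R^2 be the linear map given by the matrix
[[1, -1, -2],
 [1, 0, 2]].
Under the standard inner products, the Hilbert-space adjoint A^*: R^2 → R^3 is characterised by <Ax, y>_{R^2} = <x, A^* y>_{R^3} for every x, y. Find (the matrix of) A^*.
A^* = A^T =
[[1, 1],
 [-1, 0],
 [-2, 2]]

For real matrices with standard dot products, the defining identity <Ax, y> = <x, A^* y> gives (Ax)^T y = x^T (A^*) y, i.e. x^T A^T y = x^T (A^*) y. Since this holds for all x, y, we must have A^* = A^T. Therefore
A^* =
[[1, 1],
 [-1, 0],
 [-2, 2]].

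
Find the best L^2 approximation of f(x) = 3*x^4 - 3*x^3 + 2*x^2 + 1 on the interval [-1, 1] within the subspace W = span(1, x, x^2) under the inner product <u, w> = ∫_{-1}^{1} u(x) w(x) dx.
g(x) = 32*x^2/7 - 9*x/5 + 26/35

The best approximation g ∈ W is the orthogonal projection of f onto W. Writing g = a_0 + a_1 x + a_2 x^2, the coefficients solve the normal equations G · a = b where
  G_{ij} = <φ_i, φ_j> and b_i = <f, φ_i>, with φ_0 = 1, φ_1 = x, φ_2 = x^2.
G =
  [2, 0, 2/3]
  [0, 2/3, 0]
  [2/3, 0, 2/5],
b = (68/15, -6/5, 244/105).
Solving gives a_0 = 26/35, a_1 = -9/5, a_2 = 32/7, so
  g(x) = 32*x^2/7 - 9*x/5 + 26/35.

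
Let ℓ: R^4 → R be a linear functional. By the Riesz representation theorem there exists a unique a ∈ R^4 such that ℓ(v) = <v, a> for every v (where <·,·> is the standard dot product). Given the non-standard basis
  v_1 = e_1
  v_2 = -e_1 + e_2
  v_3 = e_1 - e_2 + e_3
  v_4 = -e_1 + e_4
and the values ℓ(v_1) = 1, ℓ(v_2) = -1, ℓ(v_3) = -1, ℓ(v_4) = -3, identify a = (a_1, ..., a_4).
a = (1, 0, -2, -2)

Write a = (a_1, ..., a_4) in the standard basis. For each basis vector v_i, ℓ(v_i) = <v_i, a> is a linear equation in the a_j's. Collect the n equations into a matrix system V a = ℓ, where row i of V is v_i (expressed in the standard basis). Since V is invertible (lower-triangular with 1s on the diagonal, up to permutation), solve by back-substitution:
  V =
[[1, 0, 0, 0],
 [-1, 1, 0, 0],
 [1, -1, 1, 0],
 [-1, 0, 0, 1]]
  V a = (1, -1, -1, -3)
Solving gives a = (1, 0, -2, -2).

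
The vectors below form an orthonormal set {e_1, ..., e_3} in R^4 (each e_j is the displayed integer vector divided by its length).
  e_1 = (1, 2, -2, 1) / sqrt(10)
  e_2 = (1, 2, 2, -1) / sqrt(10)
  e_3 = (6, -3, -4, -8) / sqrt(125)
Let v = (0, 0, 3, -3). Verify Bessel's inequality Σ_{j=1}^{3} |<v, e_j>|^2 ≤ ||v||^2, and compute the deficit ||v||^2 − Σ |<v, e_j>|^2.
Σ |<v, e_j>|^2 = 2169/125; ||v||^2 = 18; deficit = 81/125

Write each e_j = u_j / sqrt(<u_j, u_j>) where u_j is the displayed integer vector. Then <v, e_j> = <v, u_j> / sqrt(<u_j, u_j>), so |<v, e_j>|^2 = <v, u_j>^2 / <u_j, u_j>.
Coefficients: <v, e_1> = -9/sqrt(10), <v, e_2> = 9/sqrt(10), <v, e_3> = 12/sqrt(125).
Square and sum: Σ |<v, e_j>|^2 = 2169/125.
Compute ||v||^2 = v·v = 18.
Deficit = 18 − 2169/125 = 81/125 ≥ 0, confirming Bessel's inequality. (The deficit equals ||v − Σ <v,e_j> e_j||^2, the squared distance from v to span{e_j}.)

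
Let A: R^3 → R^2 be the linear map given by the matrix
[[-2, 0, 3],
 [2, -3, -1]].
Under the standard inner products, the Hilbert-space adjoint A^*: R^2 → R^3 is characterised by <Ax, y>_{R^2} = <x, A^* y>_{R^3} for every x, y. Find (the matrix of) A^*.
A^* = A^T =
[[-2, 2],
 [0, -3],
 [3, -1]]

For real matrices with standard dot products, the defining identity <Ax, y> = <x, A^* y> gives (Ax)^T y = x^T (A^*) y, i.e. x^T A^T y = x^T (A^*) y. Since this holds for all x, y, we must have A^* = A^T. Therefore
A^* =
[[-2, 2],
 [0, -3],
 [3, -1]].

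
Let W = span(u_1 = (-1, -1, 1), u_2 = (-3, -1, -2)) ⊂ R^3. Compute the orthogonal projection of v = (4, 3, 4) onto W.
proj_W(v) = (185/38, 59/38, 65/19)

Set up U = [u_1 | ... | u_2] ∈ R^(3×2). The projector onto W = col(U) is P = U (U^T U)^(-1) U^T.
Compute U^T U =
  [3, 2]
  [2, 14],
and U^T v = (-3, -23).
Solve U^T U · c = U^T v for the coefficients: c = (2/19, -63/38). The projection is proj_W(v) = U c.
Check: (v - proj_W(v)) · u_1 = 0  (should be 0).
Check: (v - proj_W(v)) · u_2 = 0  (should be 0).
Result: proj_W(v) = (185/38, 59/38, 65/19).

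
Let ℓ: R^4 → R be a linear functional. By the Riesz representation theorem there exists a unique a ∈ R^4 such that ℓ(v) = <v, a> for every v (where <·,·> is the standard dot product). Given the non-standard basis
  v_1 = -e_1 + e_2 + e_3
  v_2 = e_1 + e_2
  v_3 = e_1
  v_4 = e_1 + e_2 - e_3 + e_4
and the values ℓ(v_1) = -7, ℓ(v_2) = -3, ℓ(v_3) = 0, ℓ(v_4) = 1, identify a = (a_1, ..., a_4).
a = (0, -3, -4, 0)

Write a = (a_1, ..., a_4) in the standard basis. For each basis vector v_i, ℓ(v_i) = <v_i, a> is a linear equation in the a_j's. Collect the n equations into a matrix system V a = ℓ, where row i of V is v_i (expressed in the standard basis). Since V is invertible (lower-triangular with 1s on the diagonal, up to permutation), solve by back-substitution:
  V =
[[-1, 1, 1, 0],
 [1, 1, 0, 0],
 [1, 0, 0, 0],
 [1, 1, -1, 1]]
  V a = (-7, -3, 0, 1)
Solving gives a = (0, -3, -4, 0).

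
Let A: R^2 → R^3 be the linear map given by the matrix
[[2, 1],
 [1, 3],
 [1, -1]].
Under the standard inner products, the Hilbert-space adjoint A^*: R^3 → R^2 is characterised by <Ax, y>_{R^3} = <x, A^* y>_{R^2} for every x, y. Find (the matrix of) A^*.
A^* = A^T =
[[2, 1, 1],
 [1, 3, -1]]

For real matrices with standard dot products, the defining identity <Ax, y> = <x, A^* y> gives (Ax)^T y = x^T (A^*) y, i.e. x^T A^T y = x^T (A^*) y. Since this holds for all x, y, we must have A^* = A^T. Therefore
A^* =
[[2, 1, 1],
 [1, 3, -1]].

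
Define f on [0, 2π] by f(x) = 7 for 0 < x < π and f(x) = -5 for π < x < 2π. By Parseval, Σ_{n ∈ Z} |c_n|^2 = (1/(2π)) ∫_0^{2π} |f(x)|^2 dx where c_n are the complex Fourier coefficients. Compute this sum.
Σ |c_n|^2 = 37

Parseval equates the L^2 energy of f (normalised by 1/(2π)) with the ℓ^2 sum of its Fourier coefficients: (1/(2π)) ∫_0^{2π} |f|^2 = Σ |c_n|^2.
Compute the left side: (1/(2π)) [∫_0^π 7^2 dx + ∫_π^{2π} (-5)^2 dx] = (1/(2π)) · (49π + 25π) = (49 + 25)/2 = 37.
So Σ_{n ∈ Z} |c_n|^2 = 37.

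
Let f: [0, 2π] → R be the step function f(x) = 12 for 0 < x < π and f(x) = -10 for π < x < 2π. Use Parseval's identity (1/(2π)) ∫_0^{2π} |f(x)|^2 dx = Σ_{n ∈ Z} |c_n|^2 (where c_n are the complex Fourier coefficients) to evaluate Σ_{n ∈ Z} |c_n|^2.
Σ |c_n|^2 = 122

Parseval equates the L^2 energy of f (normalised by 1/(2π)) with the ℓ^2 sum of its Fourier coefficients: (1/(2π)) ∫_0^{2π} |f|^2 = Σ |c_n|^2.
Compute the left side: (1/(2π)) [∫_0^π 12^2 dx + ∫_π^{2π} (-10)^2 dx] = (1/(2π)) · (144π + 100π) = (144 + 100)/2 = 122.
So Σ_{n ∈ Z} |c_n|^2 = 122.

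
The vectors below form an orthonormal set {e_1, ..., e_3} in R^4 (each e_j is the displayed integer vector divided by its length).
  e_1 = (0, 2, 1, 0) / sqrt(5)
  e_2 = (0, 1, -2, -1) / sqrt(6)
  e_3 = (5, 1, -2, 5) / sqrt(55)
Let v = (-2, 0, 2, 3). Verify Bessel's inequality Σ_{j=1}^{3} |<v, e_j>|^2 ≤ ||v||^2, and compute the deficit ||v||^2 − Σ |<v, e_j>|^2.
Σ |<v, e_j>|^2 = 593/66; ||v||^2 = 17; deficit = 529/66

Write each e_j = u_j / sqrt(<u_j, u_j>) where u_j is the displayed integer vector. Then <v, e_j> = <v, u_j> / sqrt(<u_j, u_j>), so |<v, e_j>|^2 = <v, u_j>^2 / <u_j, u_j>.
Coefficients: <v, e_1> = 2/sqrt(5), <v, e_2> = -7/sqrt(6), <v, e_3> = 1/sqrt(55).
Square and sum: Σ |<v, e_j>|^2 = 593/66.
Compute ||v||^2 = v·v = 17.
Deficit = 17 − 593/66 = 529/66 ≥ 0, confirming Bessel's inequality. (The deficit equals ||v − Σ <v,e_j> e_j||^2, the squared distance from v to span{e_j}.)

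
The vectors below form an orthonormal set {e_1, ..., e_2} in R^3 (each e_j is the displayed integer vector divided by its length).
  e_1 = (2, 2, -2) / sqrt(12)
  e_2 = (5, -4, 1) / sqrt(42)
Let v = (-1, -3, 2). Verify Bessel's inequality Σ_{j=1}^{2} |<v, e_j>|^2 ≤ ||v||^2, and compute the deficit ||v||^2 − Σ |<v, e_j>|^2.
Σ |<v, e_j>|^2 = 195/14; ||v||^2 = 14; deficit = 1/14

Write each e_j = u_j / sqrt(<u_j, u_j>) where u_j is the displayed integer vector. Then <v, e_j> = <v, u_j> / sqrt(<u_j, u_j>), so |<v, e_j>|^2 = <v, u_j>^2 / <u_j, u_j>.
Coefficients: <v, e_1> = -12/sqrt(12), <v, e_2> = 9/sqrt(42).
Square and sum: Σ |<v, e_j>|^2 = 195/14.
Compute ||v||^2 = v·v = 14.
Deficit = 14 − 195/14 = 1/14 ≥ 0, confirming Bessel's inequality. (The deficit equals ||v − Σ <v,e_j> e_j||^2, the squared distance from v to span{e_j}.)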